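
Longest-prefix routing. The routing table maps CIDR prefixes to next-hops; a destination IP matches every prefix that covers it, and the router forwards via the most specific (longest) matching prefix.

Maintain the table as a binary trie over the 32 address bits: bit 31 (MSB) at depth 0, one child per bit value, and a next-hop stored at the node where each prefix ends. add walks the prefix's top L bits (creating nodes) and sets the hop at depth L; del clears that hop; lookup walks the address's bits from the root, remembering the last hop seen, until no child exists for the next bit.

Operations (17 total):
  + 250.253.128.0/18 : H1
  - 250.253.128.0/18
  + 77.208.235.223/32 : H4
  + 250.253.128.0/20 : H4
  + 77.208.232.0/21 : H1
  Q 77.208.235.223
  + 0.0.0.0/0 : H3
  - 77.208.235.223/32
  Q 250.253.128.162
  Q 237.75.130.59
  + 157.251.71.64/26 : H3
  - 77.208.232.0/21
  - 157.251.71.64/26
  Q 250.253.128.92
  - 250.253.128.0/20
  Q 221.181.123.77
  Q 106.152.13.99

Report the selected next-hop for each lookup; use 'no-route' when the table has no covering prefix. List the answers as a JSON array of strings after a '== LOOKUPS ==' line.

Process each operation:
  add 250.253.128.0/18 -> H1 at depth 18
  - 250.253.128.0/18 clear@18
  add 77.208.235.223/32 -> H4 at depth 32
  add 250.253.128.0/20 -> H4 at depth 20
  add 77.208.232.0/21 -> H1 at depth 21
  Q 77.208.235.223: descend 01001101110100001110101111011111 ; hops seen [H1,H4] ; pick H4
  add 0.0.0.0/0 -> H3 at depth 0
  - 77.208.235.223/32 clear@32
  Q 250.253.128.162: descend 11111010111111011000 ; hops seen [H3,H4] ; pick H4
  Q 237.75.130.59: descend 111 ; hops seen [H3] ; pick H3
  add 157.251.71.64/26 -> H3 at depth 26
  - 77.208.232.0/21 clear@21
  - 157.251.71.64/26 clear@26
  Q 250.253.128.92: descend 11111010111111011000 ; hops seen [H3,H4] ; pick H4
  - 250.253.128.0/20 clear@20
  Q 221.181.123.77: descend 11 ; hops seen [H3] ; pick H3
  Q 106.152.13.99: descend 01 ; hops seen [H3] ; pick H3

== LOOKUPS ==
["H4","H4","H3","H4","H3","H3"]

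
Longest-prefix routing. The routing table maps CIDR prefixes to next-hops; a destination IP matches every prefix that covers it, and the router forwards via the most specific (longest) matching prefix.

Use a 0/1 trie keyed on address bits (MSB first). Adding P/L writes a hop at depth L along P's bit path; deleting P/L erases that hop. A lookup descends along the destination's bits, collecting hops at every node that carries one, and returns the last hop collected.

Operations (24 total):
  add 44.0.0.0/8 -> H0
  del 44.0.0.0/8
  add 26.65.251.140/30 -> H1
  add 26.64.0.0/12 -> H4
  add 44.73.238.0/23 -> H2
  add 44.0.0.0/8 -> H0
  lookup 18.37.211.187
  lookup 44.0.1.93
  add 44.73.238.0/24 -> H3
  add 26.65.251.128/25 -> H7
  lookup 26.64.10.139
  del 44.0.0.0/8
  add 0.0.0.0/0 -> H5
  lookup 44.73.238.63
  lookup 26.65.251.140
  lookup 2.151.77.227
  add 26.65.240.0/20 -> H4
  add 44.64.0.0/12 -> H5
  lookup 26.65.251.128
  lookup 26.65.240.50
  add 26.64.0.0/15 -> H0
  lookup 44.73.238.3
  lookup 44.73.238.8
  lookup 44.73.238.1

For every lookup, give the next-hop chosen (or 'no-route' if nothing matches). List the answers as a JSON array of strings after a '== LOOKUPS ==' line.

Process each operation:
  + 44.0.0.0/8 (H0) depth=8
  - 44.0.0.0/8 clear@8
  + 26.65.251.140/30 (H1) depth=30
  + 26.64.0.0/12 (H4) depth=12
  + 44.73.238.0/23 (H2) depth=23
  + 44.0.0.0/8 (H0) depth=8
  Q 18.37.211.187: descend 0001 ; hops seen [∅] ; pick no-route
  Q 44.0.1.93: descend 001011000 ; hops seen [H0] ; pick H0
  + 44.73.238.0/24 (H3) depth=24
  + 26.65.251.128/25 (H7) depth=25
  Q 26.64.10.139: descend 000110100100000 ; hops seen [H4] ; pick H4
  - 44.0.0.0/8 clear@8
  + 0.0.0.0/0 (H5) depth=0
  Q 44.73.238.63: descend 001011000100100111101110 ; hops seen [H5,H2,H3] ; pick H3
  Q 26.65.251.140: descend 000110100100000111111011100011 ; hops seen [H5,H4,H7,H1] ; pick H1
  Q 2.151.77.227: descend 000 ; hops seen [H5] ; pick H5
  + 26.65.240.0/20 (H4) depth=20
  + 44.64.0.0/12 (H5) depth=12
  Q 26.65.251.128: descend 0001101001000001111110111000 ; hops seen [H5,H4,H4,H7] ; pick H7
  Q 26.65.240.50: descend 00011010010000011111 ; hops seen [H5,H4,H4] ; pick H4
  + 26.64.0.0/15 (H0) depth=15
  Q 44.73.238.3: descend 001011000100100111101110 ; hops seen [H5,H5,H2,H3] ; pick H3
  Q 44.73.238.8: descend 001011000100100111101110 ; hops seen [H5,H5,H2,H3] ; pick H3
  Q 44.73.238.1: descend 001011000100100111101110 ; hops seen [H5,H5,H2,H3] ; pick H3

== LOOKUPS ==
["no-route","H0","H4","H3","H1","H5","H7","H4","H3","H3","H3"]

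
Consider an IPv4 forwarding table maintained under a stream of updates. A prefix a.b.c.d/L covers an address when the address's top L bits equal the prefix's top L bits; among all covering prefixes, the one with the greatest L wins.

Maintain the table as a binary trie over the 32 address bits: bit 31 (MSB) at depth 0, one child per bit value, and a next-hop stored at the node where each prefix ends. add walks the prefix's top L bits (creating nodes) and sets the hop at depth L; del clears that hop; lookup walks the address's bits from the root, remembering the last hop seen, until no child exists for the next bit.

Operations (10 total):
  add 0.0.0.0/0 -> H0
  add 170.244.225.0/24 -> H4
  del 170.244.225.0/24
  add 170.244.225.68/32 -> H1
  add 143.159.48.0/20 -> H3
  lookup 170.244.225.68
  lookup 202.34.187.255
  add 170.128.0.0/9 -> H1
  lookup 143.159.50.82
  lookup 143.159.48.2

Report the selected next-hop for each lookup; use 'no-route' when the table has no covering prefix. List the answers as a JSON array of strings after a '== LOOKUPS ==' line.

Apply in order:
  add 0.0.0.0/0 -> H0 at depth 0
  add 170.244.225.0/24 -> H4 at depth 24
  del 170.244.225.0/24 (clear depth 24)
  add 170.244.225.68/32 -> H1 at depth 32
  add 143.159.48.0/20 -> H3 at depth 20
  lookup 170.244.225.68: bits 10101010111101001110000101000100 walk d0:H0→d1:-→d2:-→d3:-→d4:-→d5:-→d6:-→d7:-→d8:-→d9:-→d10:-→d11:-→d12:-→d13:-→d14:-→d15:-→d16:-→d17:-→d18:-→d19:-→d20:-→d21:-→d22:-→d23:-→d24:-→d25:-→d26:-→d27:-→d28:-→d29:-→d30:-→d31:-→d32:H1 -> H1
  lookup 202.34.187.255: bits 1 walk d0:H0→d1:- -> H0
  add 170.128.0.0/9 -> H1 at depth 9
  lookup 143.159.50.82: bits 10001111100111110011 walk d0:H0→d1:-→d2:-→d3:-→d4:-→d5:-→d6:-→d7:-→d8:-→d9:-→d10:-→d11:-→d12:-→d13:-→d14:-→d15:-→d16:-→d17:-→d18:-→d19:-→d20:H3 -> H3
  lookup 143.159.48.2: bits 10001111100111110011 walk d0:H0→d1:-→d2:-→d3:-→d4:-→d5:-→d6:-→d7:-→d8:-→d9:-→d10:-→d11:-→d12:-→d13:-→d14:-→d15:-→d16:-→d17:-→d18:-→d19:-→d20:H3 -> H3

== LOOKUPS ==
["H1","H0","H3","H3"]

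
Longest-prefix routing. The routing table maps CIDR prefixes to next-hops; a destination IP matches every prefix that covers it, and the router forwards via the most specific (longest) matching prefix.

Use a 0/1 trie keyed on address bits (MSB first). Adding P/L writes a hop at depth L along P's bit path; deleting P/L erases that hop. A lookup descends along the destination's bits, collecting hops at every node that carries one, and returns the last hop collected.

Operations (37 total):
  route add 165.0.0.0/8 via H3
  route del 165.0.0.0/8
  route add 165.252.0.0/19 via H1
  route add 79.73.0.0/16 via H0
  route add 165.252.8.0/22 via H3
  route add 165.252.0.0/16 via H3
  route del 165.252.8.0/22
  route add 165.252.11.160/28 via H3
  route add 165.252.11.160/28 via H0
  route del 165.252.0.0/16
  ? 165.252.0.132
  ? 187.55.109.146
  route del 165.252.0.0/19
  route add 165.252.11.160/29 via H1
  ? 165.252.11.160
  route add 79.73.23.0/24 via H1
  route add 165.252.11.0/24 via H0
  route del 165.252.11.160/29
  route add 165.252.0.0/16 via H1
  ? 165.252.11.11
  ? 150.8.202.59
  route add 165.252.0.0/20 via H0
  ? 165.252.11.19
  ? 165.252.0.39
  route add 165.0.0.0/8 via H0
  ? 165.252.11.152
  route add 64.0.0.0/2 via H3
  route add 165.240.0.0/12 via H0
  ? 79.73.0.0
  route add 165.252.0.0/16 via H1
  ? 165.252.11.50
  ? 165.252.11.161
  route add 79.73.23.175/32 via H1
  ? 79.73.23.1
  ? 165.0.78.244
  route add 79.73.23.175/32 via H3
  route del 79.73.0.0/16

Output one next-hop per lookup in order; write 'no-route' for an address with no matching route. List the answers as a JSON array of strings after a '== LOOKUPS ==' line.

Process each operation:
  + 165.0.0.0/8 (H3) depth=8
  - 165.0.0.0/8 clear@8
  + 165.252.0.0/19 (H1) depth=19
  + 79.73.0.0/16 (H0) depth=16
  + 165.252.8.0/22 (H3) depth=22
  + 165.252.0.0/16 (H3) depth=16
  - 165.252.8.0/22 clear@22
  + 165.252.11.160/28 (H3) depth=28
  + 165.252.11.160/28 (H0) depth=28
  - 165.252.0.0/16 clear@16
  ? 165.252.0.132  path d0:-→d1:-→d2:-→d3:-→d4:-→d5:-→d6:-→d7:-→d8:-→d9:-→d10:-→d11:-→d12:-→d13:-→d14:-→d15:-→d16:-→d17:-→d18:-→d19:H1→d20:-  best=H1
  ? 187.55.109.146  path d0:-→d1:-→d2:-→d3:-  best=no-route
  - 165.252.0.0/19 clear@19
  + 165.252.11.160/29 (H1) depth=29
  ? 165.252.11.160  path d0:-→d1:-→d2:-→d3:-→d4:-→d5:-→d6:-→d7:-→d8:-→d9:-→d10:-→d11:-→d12:-→d13:-→d14:-→d15:-→d16:-→d17:-→d18:-→d19:-→d20:-→d21:-→d22:-→d23:-→d24:-→d25:-→d26:-→d27:-→d28:H0→d29:H1  best=H1
  + 79.73.23.0/24 (H1) depth=24
  + 165.252.11.0/24 (H0) depth=24
  - 165.252.11.160/29 clear@29
  + 165.252.0.0/16 (H1) depth=16
  ? 165.252.11.11  path d0:-→d1:-→d2:-→d3:-→d4:-→d5:-→d6:-→d7:-→d8:-→d9:-→d10:-→d11:-→d12:-→d13:-→d14:-→d15:-→d16:H1→d17:-→d18:-→d19:-→d20:-→d21:-→d22:-→d23:-→d24:H0  best=H0
  ? 150.8.202.59  path d0:-→d1:-→d2:-  best=no-route
  + 165.252.0.0/20 (H0) depth=20
  ? 165.252.11.19  path d0:-→d1:-→d2:-→d3:-→d4:-→d5:-→d6:-→d7:-→d8:-→d9:-→d10:-→d11:-→d12:-→d13:-→d14:-→d15:-→d16:H1→d17:-→d18:-→d19:-→d20:H0→d21:-→d22:-→d23:-→d24:H0  best=H0
  ? 165.252.0.39  path d0:-→d1:-→d2:-→d3:-→d4:-→d5:-→d6:-→d7:-→d8:-→d9:-→d10:-→d11:-→d12:-→d13:-→d14:-→d15:-→d16:H1→d17:-→d18:-→d19:-→d20:H0  best=H0
  + 165.0.0.0/8 (H0) depth=8
  ? 165.252.11.152  path d0:-→d1:-→d2:-→d3:-→d4:-→d5:-→d6:-→d7:-→d8:H0→d9:-→d10:-→d11:-→d12:-→d13:-→d14:-→d15:-→d16:H1→d17:-→d18:-→d19:-→d20:H0→d21:-→d22:-→d23:-→d24:H0→d25:-→d26:-  best=H0
  + 64.0.0.0/2 (H3) depth=2
  + 165.240.0.0/12 (H0) depth=12
  ? 79.73.0.0  path d0:-→d1:-→d2:H3→d3:-→d4:-→d5:-→d6:-→d7:-→d8:-→d9:-→d10:-→d11:-→d12:-→d13:-→d14:-→d15:-→d16:H0→d17:-→d18:-→d19:-  best=H0
  + 165.252.0.0/16 (H1) depth=16
  ? 165.252.11.50  path d0:-→d1:-→d2:-→d3:-→d4:-→d5:-→d6:-→d7:-→d8:H0→d9:-→d10:-→d11:-→d12:H0→d13:-→d14:-→d15:-→d16:H1→d17:-→d18:-→d19:-→d20:H0→d21:-→d22:-→d23:-→d24:H0  best=H0
  ? 165.252.11.161  path d0:-→d1:-→d2:-→d3:-→d4:-→d5:-→d6:-→d7:-→d8:H0→d9:-→d10:-→d11:-→d12:H0→d13:-→d14:-→d15:-→d16:H1→d17:-→d18:-→d19:-→d20:H0→d21:-→d22:-→d23:-→d24:H0→d25:-→d26:-→d27:-→d28:H0→d29:-  best=H0
  + 79.73.23.175/32 (H1) depth=32
  ? 79.73.23.1  path d0:-→d1:-→d2:H3→d3:-→d4:-→d5:-→d6:-→d7:-→d8:-→d9:-→d10:-→d11:-→d12:-→d13:-→d14:-→d15:-→d16:H0→d17:-→d18:-→d19:-→d20:-→d21:-→d22:-→d23:-→d24:H1  best=H1
  ? 165.0.78.244  path d0:-→d1:-→d2:-→d3:-→d4:-→d5:-→d6:-→d7:-→d8:H0  best=H0
  + 79.73.23.175/32 (H3) depth=32
  - 79.73.0.0/16 clear@16

== LOOKUPS ==
["H1","no-route","H1","H0","no-route","H0","H0","H0","H0","H0","H0","H1","H0"]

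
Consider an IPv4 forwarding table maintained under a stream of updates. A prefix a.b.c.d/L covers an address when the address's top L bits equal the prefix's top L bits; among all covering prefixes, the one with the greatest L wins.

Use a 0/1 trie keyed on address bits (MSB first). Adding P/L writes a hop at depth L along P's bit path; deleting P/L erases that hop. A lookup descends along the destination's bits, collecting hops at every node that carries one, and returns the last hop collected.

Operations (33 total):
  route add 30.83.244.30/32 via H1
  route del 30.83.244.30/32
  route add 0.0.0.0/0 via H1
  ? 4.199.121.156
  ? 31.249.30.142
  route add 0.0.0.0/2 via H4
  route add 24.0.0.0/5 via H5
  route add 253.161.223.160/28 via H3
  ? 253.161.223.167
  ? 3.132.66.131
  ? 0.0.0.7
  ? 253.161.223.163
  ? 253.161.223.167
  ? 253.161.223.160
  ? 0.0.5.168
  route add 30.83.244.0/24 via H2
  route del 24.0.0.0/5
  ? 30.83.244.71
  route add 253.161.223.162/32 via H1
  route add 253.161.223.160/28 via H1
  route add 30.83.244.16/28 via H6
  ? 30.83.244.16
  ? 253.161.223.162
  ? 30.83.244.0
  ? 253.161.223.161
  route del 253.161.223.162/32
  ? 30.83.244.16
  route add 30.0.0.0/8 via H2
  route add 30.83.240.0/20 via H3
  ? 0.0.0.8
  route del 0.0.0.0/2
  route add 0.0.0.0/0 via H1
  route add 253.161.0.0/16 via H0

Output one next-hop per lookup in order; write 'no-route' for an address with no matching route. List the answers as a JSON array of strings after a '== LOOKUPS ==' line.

Apply in order:
  add 30.83.244.30/32 -> H1 at depth 32
  - 30.83.244.30/32 clear@32
  add 0.0.0.0/0 -> H1 at depth 0
  Q 4.199.121.156: descend 000 ; hops seen [H1] ; pick H1
  Q 31.249.30.142: descend 0001111 ; hops seen [H1] ; pick H1
  add 0.0.0.0/2 -> H4 at depth 2
  add 24.0.0.0/5 -> H5 at depth 5
  add 253.161.223.160/28 -> H3 at depth 28
  Q 253.161.223.167: descend 1111110110100001110111111010 ; hops seen [H1,H3] ; pick H3
  Q 3.132.66.131: descend 000 ; hops seen [H1,H4] ; pick H4
  Q 0.0.0.7: descend 000 ; hops seen [H1,H4] ; pick H4
  Q 253.161.223.163: descend 1111110110100001110111111010 ; hops seen [H1,H3] ; pick H3
  Q 253.161.223.167: descend 1111110110100001110111111010 ; hops seen [H1,H3] ; pick H3
  Q 253.161.223.160: descend 1111110110100001110111111010 ; hops seen [H1,H3] ; pick H3
  Q 0.0.5.168: descend 000 ; hops seen [H1,H4] ; pick H4
  add 30.83.244.0/24 -> H2 at depth 24
  - 24.0.0.0/5 clear@5
  Q 30.83.244.71: descend 0001111001010011111101000 ; hops seen [H1,H4,H2] ; pick H2
  add 253.161.223.162/32 -> H1 at depth 32
  add 253.161.223.160/28 -> H1 at depth 28
  add 30.83.244.16/28 -> H6 at depth 28
  Q 30.83.244.16: descend 0001111001010011111101000001 ; hops seen [H1,H4,H2,H6] ; pick H6
  Q 253.161.223.162: descend 11111101101000011101111110100010 ; hops seen [H1,H1,H1] ; pick H1
  Q 30.83.244.0: descend 000111100101001111110100000 ; hops seen [H1,H4,H2] ; pick H2
  Q 253.161.223.161: descend 111111011010000111011111101000 ; hops seen [H1,H1] ; pick H1
  - 253.161.223.162/32 clear@32
  Q 30.83.244.16: descend 0001111001010011111101000001 ; hops seen [H1,H4,H2,H6] ; pick H6
  add 30.0.0.0/8 -> H2 at depth 8
  add 30.83.240.0/20 -> H3 at depth 20
  Q 0.0.0.8: descend 000 ; hops seen [H1,H4] ; pick H4
  - 0.0.0.0/2 clear@2
  add 0.0.0.0/0 -> H1 at depth 0
  add 253.161.0.0/16 -> H0 at depth 16

== LOOKUPS ==
["H1","H1","H3","H4","H4","H3","H3","H3","H4","H2","H6","H1","H2","H1","H6","H4"]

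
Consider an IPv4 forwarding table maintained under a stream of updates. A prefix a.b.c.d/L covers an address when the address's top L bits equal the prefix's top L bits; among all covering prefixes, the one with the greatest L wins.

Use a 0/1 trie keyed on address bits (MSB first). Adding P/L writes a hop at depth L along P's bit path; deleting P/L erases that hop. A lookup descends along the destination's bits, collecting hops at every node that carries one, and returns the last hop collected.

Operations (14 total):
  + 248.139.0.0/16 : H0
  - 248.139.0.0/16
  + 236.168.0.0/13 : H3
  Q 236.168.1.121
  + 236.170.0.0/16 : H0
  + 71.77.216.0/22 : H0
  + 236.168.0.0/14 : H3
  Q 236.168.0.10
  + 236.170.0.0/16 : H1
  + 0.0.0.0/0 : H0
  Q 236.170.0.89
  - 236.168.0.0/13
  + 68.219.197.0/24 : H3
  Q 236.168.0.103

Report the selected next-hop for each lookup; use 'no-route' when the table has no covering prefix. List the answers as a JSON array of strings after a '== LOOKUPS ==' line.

Trace:
  add 248.139.0.0/16 -> H0 at depth 16
  - 248.139.0.0/16 clear@16
  add 236.168.0.0/13 -> H3 at depth 13
  Q 236.168.1.121: descend 1110110010101 ; hops seen [H3] ; pick H3
  add 236.170.0.0/16 -> H0 at depth 16
  add 71.77.216.0/22 -> H0 at depth 22
  add 236.168.0.0/14 -> H3 at depth 14
  Q 236.168.0.10: descend 11101100101010 ; hops seen [H3,H3] ; pick H3
  add 236.170.0.0/16 -> H1 at depth 16
  add 0.0.0.0/0 -> H0 at depth 0
  Q 236.170.0.89: descend 1110110010101010 ; hops seen [H0,H3,H3,H1] ; pick H1
  - 236.168.0.0/13 clear@13
  add 68.219.197.0/24 -> H3 at depth 24
  Q 236.168.0.103: descend 11101100101010 ; hops seen [H0,H3] ; pick H3

== LOOKUPS ==
["H3","H3","H1","H3"]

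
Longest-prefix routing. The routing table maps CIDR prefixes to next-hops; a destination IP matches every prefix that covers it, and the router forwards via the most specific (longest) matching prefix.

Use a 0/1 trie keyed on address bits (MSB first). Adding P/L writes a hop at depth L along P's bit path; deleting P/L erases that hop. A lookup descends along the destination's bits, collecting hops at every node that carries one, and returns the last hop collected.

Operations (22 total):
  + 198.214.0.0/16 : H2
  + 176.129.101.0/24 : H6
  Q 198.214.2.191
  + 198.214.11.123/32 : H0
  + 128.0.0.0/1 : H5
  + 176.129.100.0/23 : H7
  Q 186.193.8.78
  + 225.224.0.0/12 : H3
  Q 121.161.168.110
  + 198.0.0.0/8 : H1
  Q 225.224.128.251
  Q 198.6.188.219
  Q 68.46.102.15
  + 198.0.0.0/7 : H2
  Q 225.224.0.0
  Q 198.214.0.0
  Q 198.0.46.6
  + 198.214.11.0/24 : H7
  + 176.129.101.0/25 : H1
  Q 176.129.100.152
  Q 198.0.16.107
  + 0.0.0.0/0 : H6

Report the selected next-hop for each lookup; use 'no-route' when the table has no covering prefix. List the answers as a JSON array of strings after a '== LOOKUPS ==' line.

Trace:
  + 198.214.0.0/16 (H2) depth=16
  + 176.129.101.0/24 (H6) depth=24
  Q 198.214.2.191: descend 1100011011010110 ; hops seen [H2] ; pick H2
  + 198.214.11.123/32 (H0) depth=32
  + 128.0.0.0/1 (H5) depth=1
  + 176.129.100.0/23 (H7) depth=23
  Q 186.193.8.78: descend 1011 ; hops seen [H5] ; pick H5
  + 225.224.0.0/12 (H3) depth=12
  Q 121.161.168.110: descend ε ; hops seen [∅] ; pick no-route
  + 198.0.0.0/8 (H1) depth=8
  Q 225.224.128.251: descend 111000011110 ; hops seen [H5,H3] ; pick H3
  Q 198.6.188.219: descend 11000110 ; hops seen [H5,H1] ; pick H1
  Q 68.46.102.15: descend ε ; hops seen [∅] ; pick no-route
  + 198.0.0.0/7 (H2) depth=7
  Q 225.224.0.0: descend 111000011110 ; hops seen [H5,H3] ; pick H3
  Q 198.214.0.0: descend 11000110110101100000 ; hops seen [H5,H2,H1,H2] ; pick H2
  Q 198.0.46.6: descend 11000110 ; hops seen [H5,H2,H1] ; pick H1
  + 198.214.11.0/24 (H7) depth=24
  + 176.129.101.0/25 (H1) depth=25
  Q 176.129.100.152: descend 10110000100000010110010 ; hops seen [H5,H7] ; pick H7
  Q 198.0.16.107: descend 11000110 ; hops seen [H5,H2,H1] ; pick H1
  + 0.0.0.0/0 (H6) depth=0

== LOOKUPS ==
["H2","H5","no-route","H3","H1","no-route","H3","H2","H1","H7","H1"]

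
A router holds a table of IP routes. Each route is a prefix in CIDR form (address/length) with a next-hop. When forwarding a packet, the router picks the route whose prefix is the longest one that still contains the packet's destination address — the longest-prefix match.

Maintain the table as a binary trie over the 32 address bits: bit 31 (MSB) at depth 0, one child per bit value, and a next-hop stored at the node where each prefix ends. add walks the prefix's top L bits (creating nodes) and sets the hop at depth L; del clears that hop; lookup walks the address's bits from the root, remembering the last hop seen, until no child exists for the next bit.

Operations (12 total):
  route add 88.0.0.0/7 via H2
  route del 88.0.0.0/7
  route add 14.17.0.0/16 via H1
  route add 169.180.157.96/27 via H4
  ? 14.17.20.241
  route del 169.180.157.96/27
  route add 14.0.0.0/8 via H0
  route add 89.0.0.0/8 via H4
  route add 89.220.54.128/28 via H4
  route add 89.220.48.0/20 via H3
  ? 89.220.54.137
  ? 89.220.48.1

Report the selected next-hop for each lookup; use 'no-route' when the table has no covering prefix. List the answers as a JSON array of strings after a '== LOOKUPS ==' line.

Apply in order:
  + 88.0.0.0/7 (H2) depth=7
  - 88.0.0.0/7 clear@7
  + 14.17.0.0/16 (H1) depth=16
  + 169.180.157.96/27 (H4) depth=27
  Q 14.17.20.241: descend 0000111000010001 ; hops seen [H1] ; pick H1
  - 169.180.157.96/27 clear@27
  + 14.0.0.0/8 (H0) depth=8
  + 89.0.0.0/8 (H4) depth=8
  + 89.220.54.128/28 (H4) depth=28
  + 89.220.48.0/20 (H3) depth=20
  Q 89.220.54.137: descend 0101100111011100001101101000 ; hops seen [H4,H3,H4] ; pick H4
  Q 89.220.48.1: descend 010110011101110000110 ; hops seen [H4,H3] ; pick H3

== LOOKUPS ==
["H1","H4","H3"]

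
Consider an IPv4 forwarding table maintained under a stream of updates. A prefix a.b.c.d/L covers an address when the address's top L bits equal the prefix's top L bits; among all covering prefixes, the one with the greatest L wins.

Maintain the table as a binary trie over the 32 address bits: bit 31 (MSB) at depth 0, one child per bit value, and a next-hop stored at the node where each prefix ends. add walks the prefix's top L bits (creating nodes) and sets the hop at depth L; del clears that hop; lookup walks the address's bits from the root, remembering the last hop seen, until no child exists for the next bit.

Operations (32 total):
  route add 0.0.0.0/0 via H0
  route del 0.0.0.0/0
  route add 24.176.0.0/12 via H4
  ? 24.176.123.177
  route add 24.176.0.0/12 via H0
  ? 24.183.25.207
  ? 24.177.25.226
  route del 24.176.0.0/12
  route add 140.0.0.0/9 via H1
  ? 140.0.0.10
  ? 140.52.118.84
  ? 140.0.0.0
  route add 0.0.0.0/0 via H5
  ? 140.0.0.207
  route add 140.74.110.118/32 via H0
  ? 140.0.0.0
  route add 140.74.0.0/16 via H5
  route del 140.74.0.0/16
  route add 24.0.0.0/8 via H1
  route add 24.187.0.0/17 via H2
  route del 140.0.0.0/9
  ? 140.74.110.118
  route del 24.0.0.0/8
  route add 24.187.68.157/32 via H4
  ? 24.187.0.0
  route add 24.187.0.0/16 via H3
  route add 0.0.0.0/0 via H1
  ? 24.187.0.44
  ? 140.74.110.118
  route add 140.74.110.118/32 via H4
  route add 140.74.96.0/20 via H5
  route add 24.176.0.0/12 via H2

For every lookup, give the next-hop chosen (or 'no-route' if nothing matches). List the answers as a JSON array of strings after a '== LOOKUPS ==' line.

Apply in order:
  add 0.0.0.0/0 -> H0 at depth 0
  - 0.0.0.0/0 clear@0
  add 24.176.0.0/12 -> H4 at depth 12
  lookup 24.176.123.177: bits 000110001011 walk d0:-→d1:-→d2:-→d3:-→d4:-→d5:-→d6:-→d7:-→d8:-→d9:-→d10:-→d11:-→d12:H4 -> H4
  add 24.176.0.0/12 -> H0 at depth 12
  lookup 24.183.25.207: bits 000110001011 walk d0:-→d1:-→d2:-→d3:-→d4:-→d5:-→d6:-→d7:-→d8:-→d9:-→d10:-→d11:-→d12:H0 -> H0
  lookup 24.177.25.226: bits 000110001011 walk d0:-→d1:-→d2:-→d3:-→d4:-→d5:-→d6:-→d7:-→d8:-→d9:-→d10:-→d11:-→d12:H0 -> H0
  - 24.176.0.0/12 clear@12
  add 140.0.0.0/9 -> H1 at depth 9
  lookup 140.0.0.10: bits 100011000 walk d0:-→d1:-→d2:-→d3:-→d4:-→d5:-→d6:-→d7:-→d8:-→d9:H1 -> H1
  lookup 140.52.118.84: bits 100011000 walk d0:-→d1:-→d2:-→d3:-→d4:-→d5:-→d6:-→d7:-→d8:-→d9:H1 -> H1
  lookup 140.0.0.0: bits 100011000 walk d0:-→d1:-→d2:-→d3:-→d4:-→d5:-→d6:-→d7:-→d8:-→d9:H1 -> H1
  add 0.0.0.0/0 -> H5 at depth 0
  lookup 140.0.0.207: bits 100011000 walk d0:H5→d1:-→d2:-→d3:-→d4:-→d5:-→d6:-→d7:-→d8:-→d9:H1 -> H1
  add 140.74.110.118/32 -> H0 at depth 32
  lookup 140.0.0.0: bits 100011000 walk d0:H5→d1:-→d2:-→d3:-→d4:-→d5:-→d6:-→d7:-→d8:-→d9:H1 -> H1
  add 140.74.0.0/16 -> H5 at depth 16
  - 140.74.0.0/16 clear@16
  add 24.0.0.0/8 -> H1 at depth 8
  add 24.187.0.0/17 -> H2 at depth 17
  - 140.0.0.0/9 clear@9
  lookup 140.74.110.118: bits 10001100010010100110111001110110 walk d0:H5→d1:-→d2:-→d3:-→d4:-→d5:-→d6:-→d7:-→d8:-→d9:-→d10:-→d11:-→d12:-→d13:-→d14:-→d15:-→d16:-→d17:-→d18:-→d19:-→d20:-→d21:-→d22:-→d23:-→d24:-→d25:-→d26:-→d27:-→d28:-→d29:-→d30:-→d31:-→d32:H0 -> H0
  - 24.0.0.0/8 clear@8
  add 24.187.68.157/32 -> H4 at depth 32
  lookup 24.187.0.0: bits 00011000101110110 walk d0:H5→d1:-→d2:-→d3:-→d4:-→d5:-→d6:-→d7:-→d8:-→d9:-→d10:-→d11:-→d12:-→d13:-→d14:-→d15:-→d16:-→d17:H2 -> H2
  add 24.187.0.0/16 -> H3 at depth 16
  add 0.0.0.0/0 -> H1 at depth 0
  lookup 24.187.0.44: bits 00011000101110110 walk d0:H1→d1:-→d2:-→d3:-→d4:-→d5:-→d6:-→d7:-→d8:-→d9:-→d10:-→d11:-→d12:-→d13:-→d14:-→d15:-→d16:H3→d17:H2 -> H2
  lookup 140.74.110.118: bits 10001100010010100110111001110110 walk d0:H1→d1:-→d2:-→d3:-→d4:-→d5:-→d6:-→d7:-→d8:-→d9:-→d10:-→d11:-→d12:-→d13:-→d14:-→d15:-→d16:-→d17:-→d18:-→d19:-→d20:-→d21:-→d22:-→d23:-→d24:-→d25:-→d26:-→d27:-→d28:-→d29:-→d30:-→d31:-→d32:H0 -> H0
  add 140.74.110.118/32 -> H4 at depth 32
  add 140.74.96.0/20 -> H5 at depth 20
  add 24.176.0.0/12 -> H2 at depth 12

== LOOKUPS ==
["H4","H0","H0","H1","H1","H1","H1","H1","H0","H2","H2","H0"]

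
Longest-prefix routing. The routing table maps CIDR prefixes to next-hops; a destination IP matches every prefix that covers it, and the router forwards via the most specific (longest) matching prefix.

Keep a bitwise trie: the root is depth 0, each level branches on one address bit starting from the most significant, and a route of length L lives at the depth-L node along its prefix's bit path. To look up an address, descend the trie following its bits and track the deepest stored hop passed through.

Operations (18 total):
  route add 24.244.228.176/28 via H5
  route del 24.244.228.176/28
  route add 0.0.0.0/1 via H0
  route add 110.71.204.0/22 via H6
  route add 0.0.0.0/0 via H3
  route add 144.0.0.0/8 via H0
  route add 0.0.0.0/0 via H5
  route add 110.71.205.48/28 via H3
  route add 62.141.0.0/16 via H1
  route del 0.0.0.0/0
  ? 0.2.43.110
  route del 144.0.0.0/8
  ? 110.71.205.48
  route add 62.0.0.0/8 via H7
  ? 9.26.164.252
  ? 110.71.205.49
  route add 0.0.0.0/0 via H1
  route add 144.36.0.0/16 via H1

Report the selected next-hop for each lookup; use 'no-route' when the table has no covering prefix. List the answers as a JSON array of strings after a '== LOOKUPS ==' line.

Trace:
  + 24.244.228.176/28 (H5) depth=28
  del 24.244.228.176/28 (clear depth 28)
  + 0.0.0.0/1 (H0) depth=1
  + 110.71.204.0/22 (H6) depth=22
  + 0.0.0.0/0 (H3) depth=0
  + 144.0.0.0/8 (H0) depth=8
  + 0.0.0.0/0 (H5) depth=0
  + 110.71.205.48/28 (H3) depth=28
  + 62.141.0.0/16 (H1) depth=16
  del 0.0.0.0/0 (clear depth 0)
  lookup 0.2.43.110: bits 000 walk d0:-→d1:H0→d2:-→d3:- -> H0
  del 144.0.0.0/8 (clear depth 8)
  lookup 110.71.205.48: bits 0110111001000111110011010011 walk d0:-→d1:H0→d2:-→d3:-→d4:-→d5:-→d6:-→d7:-→d8:-→d9:-→d10:-→d11:-→d12:-→d13:-→d14:-→d15:-→d16:-→d17:-→d18:-→d19:-→d20:-→d21:-→d22:H6→d23:-→d24:-→d25:-→d26:-→d27:-→d28:H3 -> H3
  + 62.0.0.0/8 (H7) depth=8
  lookup 9.26.164.252: bits 000 walk d0:-→d1:H0→d2:-→d3:- -> H0
  lookup 110.71.205.49: bits 0110111001000111110011010011 walk d0:-→d1:H0→d2:-→d3:-→d4:-→d5:-→d6:-→d7:-→d8:-→d9:-→d10:-→d11:-→d12:-→d13:-→d14:-→d15:-→d16:-→d17:-→d18:-→d19:-→d20:-→d21:-→d22:H6→d23:-→d24:-→d25:-→d26:-→d27:-→d28:H3 -> H3
  + 0.0.0.0/0 (H1) depth=0
  + 144.36.0.0/16 (H1) depth=16

== LOOKUPS ==
["H0","H3","H0","H3"]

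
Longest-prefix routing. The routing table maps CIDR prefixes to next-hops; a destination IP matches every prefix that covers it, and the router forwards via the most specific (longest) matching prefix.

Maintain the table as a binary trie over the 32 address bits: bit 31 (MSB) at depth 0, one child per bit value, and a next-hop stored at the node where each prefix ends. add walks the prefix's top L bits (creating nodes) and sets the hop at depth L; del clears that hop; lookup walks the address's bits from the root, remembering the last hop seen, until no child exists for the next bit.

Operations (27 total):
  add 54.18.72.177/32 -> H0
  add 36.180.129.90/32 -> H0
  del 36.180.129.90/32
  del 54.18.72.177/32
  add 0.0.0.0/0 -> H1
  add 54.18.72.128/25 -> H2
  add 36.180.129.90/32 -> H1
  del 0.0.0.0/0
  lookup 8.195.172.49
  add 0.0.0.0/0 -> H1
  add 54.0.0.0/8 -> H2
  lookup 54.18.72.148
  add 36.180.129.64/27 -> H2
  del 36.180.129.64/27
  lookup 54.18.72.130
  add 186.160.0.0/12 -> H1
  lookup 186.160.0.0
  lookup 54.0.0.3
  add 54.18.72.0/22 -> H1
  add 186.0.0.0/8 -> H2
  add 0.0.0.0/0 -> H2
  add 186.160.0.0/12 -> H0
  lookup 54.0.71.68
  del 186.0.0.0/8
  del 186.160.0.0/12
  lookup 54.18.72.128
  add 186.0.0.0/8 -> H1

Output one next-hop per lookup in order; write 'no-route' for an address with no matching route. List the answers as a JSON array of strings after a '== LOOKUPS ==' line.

Trace:
  add 54.18.72.177/32 -> H0 at depth 32
  add 36.180.129.90/32 -> H0 at depth 32
  - 36.180.129.90/32 clear@32
  - 54.18.72.177/32 clear@32
  add 0.0.0.0/0 -> H1 at depth 0
  add 54.18.72.128/25 -> H2 at depth 25
  add 36.180.129.90/32 -> H1 at depth 32
  - 0.0.0.0/0 clear@0
  lookup 8.195.172.49: bits 00 walk d0:-→d1:-→d2:- -> no-route
  add 0.0.0.0/0 -> H1 at depth 0
  add 54.0.0.0/8 -> H2 at depth 8
  lookup 54.18.72.148: bits 00110110000100100100100010 walk d0:H1→d1:-→d2:-→d3:-→d4:-→d5:-→d6:-→d7:-→d8:H2→d9:-→d10:-→d11:-→d12:-→d13:-→d14:-→d15:-→d16:-→d17:-→d18:-→d19:-→d20:-→d21:-→d22:-→d23:-→d24:-→d25:H2→d26:- -> H2
  add 36.180.129.64/27 -> H2 at depth 27
  - 36.180.129.64/27 clear@27
  lookup 54.18.72.130: bits 00110110000100100100100010 walk d0:H1→d1:-→d2:-→d3:-→d4:-→d5:-→d6:-→d7:-→d8:H2→d9:-→d10:-→d11:-→d12:-→d13:-→d14:-→d15:-→d16:-→d17:-→d18:-→d19:-→d20:-→d21:-→d22:-→d23:-→d24:-→d25:H2→d26:- -> H2
  add 186.160.0.0/12 -> H1 at depth 12
  lookup 186.160.0.0: bits 101110101010 walk d0:H1→d1:-→d2:-→d3:-→d4:-→d5:-→d6:-→d7:-→d8:-→d9:-→d10:-→d11:-→d12:H1 -> H1
  lookup 54.0.0.3: bits 00110110000 walk d0:H1→d1:-→d2:-→d3:-→d4:-→d5:-→d6:-→d7:-→d8:H2→d9:-→d10:-→d11:- -> H2
  add 54.18.72.0/22 -> H1 at depth 22
  add 186.0.0.0/8 -> H2 at depth 8
  add 0.0.0.0/0 -> H2 at depth 0
  add 186.160.0.0/12 -> H0 at depth 12
  lookup 54.0.71.68: bits 00110110000 walk d0:H2→d1:-→d2:-→d3:-→d4:-→d5:-→d6:-→d7:-→d8:H2→d9:-→d10:-→d11:- -> H2
  - 186.0.0.0/8 clear@8
  - 186.160.0.0/12 clear@12
  lookup 54.18.72.128: bits 00110110000100100100100010 walk d0:H2→d1:-→d2:-→d3:-→d4:-→d5:-→d6:-→d7:-→d8:H2→d9:-→d10:-→d11:-→d12:-→d13:-→d14:-→d15:-→d16:-→d17:-→d18:-→d19:-→d20:-→d21:-→d22:H1→d23:-→d24:-→d25:H2→d26:- -> H2
  add 186.0.0.0/8 -> H1 at depth 8

== LOOKUPS ==
["no-route","H2","H2","H1","H2","H2","H2"]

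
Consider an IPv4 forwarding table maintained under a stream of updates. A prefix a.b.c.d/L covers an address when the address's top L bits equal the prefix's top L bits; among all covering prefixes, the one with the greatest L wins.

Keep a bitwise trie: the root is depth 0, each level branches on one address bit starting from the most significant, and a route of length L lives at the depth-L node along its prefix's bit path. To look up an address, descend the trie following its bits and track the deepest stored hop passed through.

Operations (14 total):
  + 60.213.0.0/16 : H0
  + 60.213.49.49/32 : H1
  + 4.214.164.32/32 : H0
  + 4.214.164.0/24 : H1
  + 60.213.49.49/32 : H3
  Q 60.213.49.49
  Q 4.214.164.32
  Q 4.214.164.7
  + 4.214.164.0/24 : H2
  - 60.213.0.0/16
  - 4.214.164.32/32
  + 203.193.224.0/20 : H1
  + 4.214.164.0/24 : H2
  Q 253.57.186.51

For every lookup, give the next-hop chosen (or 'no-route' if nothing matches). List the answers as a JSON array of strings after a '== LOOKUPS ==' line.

Process each operation:
  + 60.213.0.0/16 (H0) depth=16
  + 60.213.49.49/32 (H1) depth=32
  + 4.214.164.32/32 (H0) depth=32
  + 4.214.164.0/24 (H1) depth=24
  + 60.213.49.49/32 (H3) depth=32
  lookup 60.213.49.49: bits 00111100110101010011000100110001 walk d0:-→d1:-→d2:-→d3:-→d4:-→d5:-→d6:-→d7:-→d8:-→d9:-→d10:-→d11:-→d12:-→d13:-→d14:-→d15:-→d16:H0→d17:-→d18:-→d19:-→d20:-→d21:-→d22:-→d23:-→d24:-→d25:-→d26:-→d27:-→d28:-→d29:-→d30:-→d31:-→d32:H3 -> H3
  lookup 4.214.164.32: bits 00000100110101101010010000100000 walk d0:-→d1:-→d2:-→d3:-→d4:-→d5:-→d6:-→d7:-→d8:-→d9:-→d10:-→d11:-→d12:-→d13:-→d14:-→d15:-→d16:-→d17:-→d18:-→d19:-→d20:-→d21:-→d22:-→d23:-→d24:H1→d25:-→d26:-→d27:-→d28:-→d29:-→d30:-→d31:-→d32:H0 -> H0
  lookup 4.214.164.7: bits 00000100110101101010010000 walk d0:-→d1:-→d2:-→d3:-→d4:-→d5:-→d6:-→d7:-→d8:-→d9:-→d10:-→d11:-→d12:-→d13:-→d14:-→d15:-→d16:-→d17:-→d18:-→d19:-→d20:-→d21:-→d22:-→d23:-→d24:H1→d25:-→d26:- -> H1
  + 4.214.164.0/24 (H2) depth=24
  del 60.213.0.0/16 (clear depth 16)
  del 4.214.164.32/32 (clear depth 32)
  + 203.193.224.0/20 (H1) depth=20
  + 4.214.164.0/24 (H2) depth=24
  lookup 253.57.186.51: bits 11 walk d0:-→d1:-→d2:- -> no-route

== LOOKUPS ==
["H3","H0","H1","no-route"]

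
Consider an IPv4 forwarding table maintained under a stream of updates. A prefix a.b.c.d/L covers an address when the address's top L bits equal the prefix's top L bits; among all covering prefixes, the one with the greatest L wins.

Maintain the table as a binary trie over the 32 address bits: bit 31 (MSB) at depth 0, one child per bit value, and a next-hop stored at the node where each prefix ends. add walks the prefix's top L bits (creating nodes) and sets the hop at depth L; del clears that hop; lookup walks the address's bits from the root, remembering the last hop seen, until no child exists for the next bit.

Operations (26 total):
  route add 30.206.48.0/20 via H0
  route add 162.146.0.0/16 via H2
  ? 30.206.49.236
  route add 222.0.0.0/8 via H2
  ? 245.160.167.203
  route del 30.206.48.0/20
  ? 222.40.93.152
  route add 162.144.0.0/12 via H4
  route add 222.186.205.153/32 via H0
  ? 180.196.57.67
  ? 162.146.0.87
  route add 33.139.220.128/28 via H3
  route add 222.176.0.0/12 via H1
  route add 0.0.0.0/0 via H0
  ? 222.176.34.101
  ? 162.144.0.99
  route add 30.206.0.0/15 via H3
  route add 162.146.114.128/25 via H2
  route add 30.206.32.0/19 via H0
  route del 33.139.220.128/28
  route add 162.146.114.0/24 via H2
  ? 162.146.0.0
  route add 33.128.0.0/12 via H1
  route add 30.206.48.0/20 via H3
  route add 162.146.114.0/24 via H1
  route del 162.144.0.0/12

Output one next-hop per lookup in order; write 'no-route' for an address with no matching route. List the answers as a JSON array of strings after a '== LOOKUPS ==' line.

Trace:
  + 30.206.48.0/20 (H0) depth=20
  + 162.146.0.0/16 (H2) depth=16
  lookup 30.206.49.236: bits 00011110110011100011 walk d0:-→d1:-→d2:-→d3:-→d4:-→d5:-→d6:-→d7:-→d8:-→d9:-→d10:-→d11:-→d12:-→d13:-→d14:-→d15:-→d16:-→d17:-→d18:-→d19:-→d20:H0 -> H0
  + 222.0.0.0/8 (H2) depth=8
  lookup 245.160.167.203: bits 11 walk d0:-→d1:-→d2:- -> no-route
  del 30.206.48.0/20 (clear depth 20)
  lookup 222.40.93.152: bits 11011110 walk d0:-→d1:-→d2:-→d3:-→d4:-→d5:-→d6:-→d7:-→d8:H2 -> H2
  + 162.144.0.0/12 (H4) depth=12
  + 222.186.205.153/32 (H0) depth=32
  lookup 180.196.57.67: bits 101 walk d0:-→d1:-→d2:-→d3:- -> no-route
  lookup 162.146.0.87: bits 1010001010010010 walk d0:-→d1:-→d2:-→d3:-→d4:-→d5:-→d6:-→d7:-→d8:-→d9:-→d10:-→d11:-→d12:H4→d13:-→d14:-→d15:-→d16:H2 -> H2
  + 33.139.220.128/28 (H3) depth=28
  + 222.176.0.0/12 (H1) depth=12
  + 0.0.0.0/0 (H0) depth=0
  lookup 222.176.34.101: bits 110111101011 walk d0:H0→d1:-→d2:-→d3:-→d4:-→d5:-→d6:-→d7:-→d8:H2→d9:-→d10:-→d11:-→d12:H1 -> H1
  lookup 162.144.0.99: bits 10100010100100 walk d0:H0→d1:-→d2:-→d3:-→d4:-→d5:-→d6:-→d7:-→d8:-→d9:-→d10:-→d11:-→d12:H4→d13:-→d14:- -> H4
  + 30.206.0.0/15 (H3) depth=15
  + 162.146.114.128/25 (H2) depth=25
  + 30.206.32.0/19 (H0) depth=19
  del 33.139.220.128/28 (clear depth 28)
  + 162.146.114.0/24 (H2) depth=24
  lookup 162.146.0.0: bits 10100010100100100 walk d0:H0→d1:-→d2:-→d3:-→d4:-→d5:-→d6:-→d7:-→d8:-→d9:-→d10:-→d11:-→d12:H4→d13:-→d14:-→d15:-→d16:H2→d17:- -> H2
  + 33.128.0.0/12 (H1) depth=12
  + 30.206.48.0/20 (H3) depth=20
  + 162.146.114.0/24 (H1) depth=24
  del 162.144.0.0/12 (clear depth 12)

== LOOKUPS ==
["H0","no-route","H2","no-route","H2","H1","H4","H2"]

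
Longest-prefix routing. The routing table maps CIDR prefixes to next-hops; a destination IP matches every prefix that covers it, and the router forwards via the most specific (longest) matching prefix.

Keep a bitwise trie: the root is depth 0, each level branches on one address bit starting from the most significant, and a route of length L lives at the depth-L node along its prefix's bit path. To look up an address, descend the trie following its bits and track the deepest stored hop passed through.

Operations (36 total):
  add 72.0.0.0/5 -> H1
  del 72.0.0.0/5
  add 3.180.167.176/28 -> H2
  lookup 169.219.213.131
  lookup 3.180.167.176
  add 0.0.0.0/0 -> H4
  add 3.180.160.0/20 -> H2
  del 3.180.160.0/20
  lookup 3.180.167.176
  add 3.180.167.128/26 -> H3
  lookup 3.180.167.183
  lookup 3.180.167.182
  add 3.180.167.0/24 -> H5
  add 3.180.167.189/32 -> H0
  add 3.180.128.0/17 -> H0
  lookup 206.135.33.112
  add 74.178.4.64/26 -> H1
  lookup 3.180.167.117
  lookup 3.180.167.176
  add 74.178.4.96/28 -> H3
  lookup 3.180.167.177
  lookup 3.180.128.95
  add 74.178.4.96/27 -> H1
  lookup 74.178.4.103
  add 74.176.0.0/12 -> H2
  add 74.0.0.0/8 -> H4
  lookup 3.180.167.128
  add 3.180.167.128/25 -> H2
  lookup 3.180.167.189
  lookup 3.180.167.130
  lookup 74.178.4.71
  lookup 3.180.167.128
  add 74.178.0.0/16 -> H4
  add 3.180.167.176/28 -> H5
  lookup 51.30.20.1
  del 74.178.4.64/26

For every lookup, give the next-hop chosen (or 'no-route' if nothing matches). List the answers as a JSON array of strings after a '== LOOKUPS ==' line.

Trace:
  add 72.0.0.0/5 -> H1 at depth 5
  del 72.0.0.0/5 (clear depth 5)
  add 3.180.167.176/28 -> H2 at depth 28
  lookup 169.219.213.131: bits ε walk d0:- -> no-route
  lookup 3.180.167.176: bits 0000001110110100101001111011 walk d0:-→d1:-→d2:-→d3:-→d4:-→d5:-→d6:-→d7:-→d8:-→d9:-→d10:-→d11:-→d12:-→d13:-→d14:-→d15:-→d16:-→d17:-→d18:-→d19:-→d20:-→d21:-→d22:-→d23:-→d24:-→d25:-→d26:-→d27:-→d28:H2 -> H2
  add 0.0.0.0/0 -> H4 at depth 0
  add 3.180.160.0/20 -> H2 at depth 20
  del 3.180.160.0/20 (clear depth 20)
  lookup 3.180.167.176: bits 0000001110110100101001111011 walk d0:H4→d1:-→d2:-→d3:-→d4:-→d5:-→d6:-→d7:-→d8:-→d9:-→d10:-→d11:-→d12:-→d13:-→d14:-→d15:-→d16:-→d17:-→d18:-→d19:-→d20:-→d21:-→d22:-→d23:-→d24:-→d25:-→d26:-→d27:-→d28:H2 -> H2
  add 3.180.167.128/26 -> H3 at depth 26
  lookup 3.180.167.183: bits 0000001110110100101001111011 walk d0:H4→d1:-→d2:-→d3:-→d4:-→d5:-→d6:-→d7:-→d8:-→d9:-→d10:-→d11:-→d12:-→d13:-→d14:-→d15:-→d16:-→d17:-→d18:-→d19:-→d20:-→d21:-→d22:-→d23:-→d24:-→d25:-→d26:H3→d27:-→d28:H2 -> H2
  lookup 3.180.167.182: bits 0000001110110100101001111011 walk d0:H4→d1:-→d2:-→d3:-→d4:-→d5:-→d6:-→d7:-→d8:-→d9:-→d10:-→d11:-→d12:-→d13:-→d14:-→d15:-→d16:-→d17:-→d18:-→d19:-→d20:-→d21:-→d22:-→d23:-→d24:-→d25:-→d26:H3→d27:-→d28:H2 -> H2
  add 3.180.167.0/24 -> H5 at depth 24
  add 3.180.167.189/32 -> H0 at depth 32
  add 3.180.128.0/17 -> H0 at depth 17
  lookup 206.135.33.112: bits ε walk d0:H4 -> H4
  add 74.178.4.64/26 -> H1 at depth 26
  lookup 3.180.167.117: bits 000000111011010010100111 walk d0:H4→d1:-→d2:-→d3:-→d4:-→d5:-→d6:-→d7:-→d8:-→d9:-→d10:-→d11:-→d12:-→d13:-→d14:-→d15:-→d16:-→d17:H0→d18:-→d19:-→d20:-→d21:-→d22:-→d23:-→d24:H5 -> H5
  lookup 3.180.167.176: bits 0000001110110100101001111011 walk d0:H4→d1:-→d2:-→d3:-→d4:-→d5:-→d6:-→d7:-→d8:-→d9:-→d10:-→d11:-→d12:-→d13:-→d14:-→d15:-→d16:-→d17:H0→d18:-→d19:-→d20:-→d21:-→d22:-→d23:-→d24:H5→d25:-→d26:H3→d27:-→d28:H2 -> H2
  add 74.178.4.96/28 -> H3 at depth 28
  lookup 3.180.167.177: bits 0000001110110100101001111011 walk d0:H4→d1:-→d2:-→d3:-→d4:-→d5:-→d6:-→d7:-→d8:-→d9:-→d10:-→d11:-→d12:-→d13:-→d14:-→d15:-→d16:-→d17:H0→d18:-→d19:-→d20:-→d21:-→d22:-→d23:-→d24:H5→d25:-→d26:H3→d27:-→d28:H2 -> H2
  lookup 3.180.128.95: bits 000000111011010010 walk d0:H4→d1:-→d2:-→d3:-→d4:-→d5:-→d6:-→d7:-→d8:-→d9:-→d10:-→d11:-→d12:-→d13:-→d14:-→d15:-→d16:-→d17:H0→d18:- -> H0
  add 74.178.4.96/27 -> H1 at depth 27
  lookup 74.178.4.103: bits 0100101010110010000001000110 walk d0:H4→d1:-→d2:-→d3:-→d4:-→d5:-→d6:-→d7:-→d8:-→d9:-→d10:-→d11:-→d12:-→d13:-→d14:-→d15:-→d16:-→d17:-→d18:-→d19:-→d20:-→d21:-→d22:-→d23:-→d24:-→d25:-→d26:H1→d27:H1→d28:H3 -> H3
  add 74.176.0.0/12 -> H2 at depth 12
  add 74.0.0.0/8 -> H4 at depth 8
  lookup 3.180.167.128: bits 00000011101101001010011110 walk d0:H4→d1:-→d2:-→d3:-→d4:-→d5:-→d6:-→d7:-→d8:-→d9:-→d10:-→d11:-→d12:-→d13:-→d14:-→d15:-→d16:-→d17:H0→d18:-→d19:-→d20:-→d21:-→d22:-→d23:-→d24:H5→d25:-→d26:H3 -> H3
  add 3.180.167.128/25 -> H2 at depth 25
  lookup 3.180.167.189: bits 00000011101101001010011110111101 walk d0:H4→d1:-→d2:-→d3:-→d4:-→d5:-→d6:-→d7:-→d8:-→d9:-→d10:-→d11:-→d12:-→d13:-→d14:-→d15:-→d16:-→d17:H0→d18:-→d19:-→d20:-→d21:-→d22:-→d23:-→d24:H5→d25:H2→d26:H3→d27:-→d28:H2→d29:-→d30:-→d31:-→d32:H0 -> H0
  lookup 3.180.167.130: bits 00000011101101001010011110 walk d0:H4→d1:-→d2:-→d3:-→d4:-→d5:-→d6:-→d7:-→d8:-→d9:-→d10:-→d11:-→d12:-→d13:-→d14:-→d15:-→d16:-→d17:H0→d18:-→d19:-→d20:-→d21:-→d22:-→d23:-→d24:H5→d25:H2→d26:H3 -> H3
  lookup 74.178.4.71: bits 01001010101100100000010001 walk d0:H4→d1:-→d2:-→d3:-→d4:-→d5:-→d6:-→d7:-→d8:H4→d9:-→d10:-→d11:-→d12:H2→d13:-→d14:-→d15:-→d16:-→d17:-→d18:-→d19:-→d20:-→d21:-→d22:-→d23:-→d24:-→d25:-→d26:H1 -> H1
  lookup 3.180.167.128: bits 00000011101101001010011110 walk d0:H4→d1:-→d2:-→d3:-→d4:-→d5:-→d6:-→d7:-→d8:-→d9:-→d10:-→d11:-→d12:-→d13:-→d14:-→d15:-→d16:-→d17:H0→d18:-→d19:-→d20:-→d21:-→d22:-→d23:-→d24:H5→d25:H2→d26:H3 -> H3
  add 74.178.0.0/16 -> H4 at depth 16
  add 3.180.167.176/28 -> H5 at depth 28
  lookup 51.30.20.1: bits 00 walk d0:H4→d1:-→d2:- -> H4
  del 74.178.4.64/26 (clear depth 26)

== LOOKUPS ==
["no-route","H2","H2","H2","H2","H4","H5","H2","H2","H0","H3","H3","H0","H3","H1","H3","H4"]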